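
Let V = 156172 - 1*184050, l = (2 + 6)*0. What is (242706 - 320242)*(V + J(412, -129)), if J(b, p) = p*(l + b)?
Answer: 6282431936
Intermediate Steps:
l = 0 (l = 8*0 = 0)
J(b, p) = b*p (J(b, p) = p*(0 + b) = p*b = b*p)
V = -27878 (V = 156172 - 184050 = -27878)
(242706 - 320242)*(V + J(412, -129)) = (242706 - 320242)*(-27878 + 412*(-129)) = -77536*(-27878 - 53148) = -77536*(-81026) = 6282431936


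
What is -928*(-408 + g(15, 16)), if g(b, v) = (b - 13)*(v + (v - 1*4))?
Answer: 326656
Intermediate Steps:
g(b, v) = (-13 + b)*(-4 + 2*v) (g(b, v) = (-13 + b)*(v + (v - 4)) = (-13 + b)*(v + (-4 + v)) = (-13 + b)*(-4 + 2*v))
-928*(-408 + g(15, 16)) = -928*(-408 + (52 - 26*16 - 4*15 + 2*15*16)) = -928*(-408 + (52 - 416 - 60 + 480)) = -928*(-408 + 56) = -928*(-352) = 326656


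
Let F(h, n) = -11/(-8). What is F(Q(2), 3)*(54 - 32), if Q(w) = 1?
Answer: 121/4 ≈ 30.250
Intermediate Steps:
F(h, n) = 11/8 (F(h, n) = -11*(-1/8) = 11/8)
F(Q(2), 3)*(54 - 32) = 11*(54 - 32)/8 = (11/8)*22 = 121/4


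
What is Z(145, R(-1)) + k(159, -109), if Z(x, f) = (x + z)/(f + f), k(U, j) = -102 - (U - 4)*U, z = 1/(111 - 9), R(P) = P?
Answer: -5063179/204 ≈ -24820.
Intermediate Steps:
z = 1/102 ≈ 0.0098039
k(U, j) = -102 - U*(-4 + U) (k(U, j) = -102 - (-4 + U)*U = -102 - U*(-4 + U))
Z(x, f) = (1/102 + x)/(2*f) (Z(x, f) = (x + 1/102)/(f + f) = (1/102 + x)/((2*f)) = (1/102 + x)*(1/(2*f)) = (1/102 + x)/(2*f))
Z(145, R(-1)) + k(159, -109) = (1/204)*(1 + 102*145)/(-1) + (-102 - 1*159**2 + 4*159) = (1/204)*(-1)*(1 + 14790) + (-102 - 1*25281 + 636) = (1/204)*(-1)*14791 + (-102 - 25281 + 636) = -14791/204 - 24747 = -5063179/204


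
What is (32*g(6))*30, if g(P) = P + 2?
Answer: 7680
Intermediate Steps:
g(P) = 2 + P
(32*g(6))*30 = (32*(2 + 6))*30 = (32*8)*30 = 256*30 = 7680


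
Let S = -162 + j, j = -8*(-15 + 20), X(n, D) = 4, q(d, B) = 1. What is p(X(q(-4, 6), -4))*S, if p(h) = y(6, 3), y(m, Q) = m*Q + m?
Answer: -4848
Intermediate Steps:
y(m, Q) = m + Q*m (y(m, Q) = Q*m + m = m + Q*m)
p(h) = 24 (p(h) = 6*(1 + 3) = 6*4 = 24)
j = -40 (j = -8*5 = -40)
S = -202 (S = -162 - 40 = -202)
p(X(q(-4, 6), -4))*S = 24*(-202) = -4848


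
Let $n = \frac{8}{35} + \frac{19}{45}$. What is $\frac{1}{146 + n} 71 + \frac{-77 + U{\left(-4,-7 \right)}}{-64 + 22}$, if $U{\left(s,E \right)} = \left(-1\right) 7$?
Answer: $\frac{22951}{9239} \approx 2.4841$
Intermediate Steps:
$U{\left(s,E \right)} = -7$
$n = \frac{41}{63}$ ($n = 8 \cdot \frac{1}{35} + 19 \cdot \frac{1}{45} = \frac{8}{35} + \frac{19}{45} = \frac{41}{63} \approx 0.65079$)
$\frac{1}{146 + n} 71 + \frac{-77 + U{\left(-4,-7 \right)}}{-64 + 22} = \frac{1}{146 + \frac{41}{63}} \cdot 71 + \frac{-77 - 7}{-64 + 22} = \frac{1}{\frac{9239}{63}} \cdot 71 - \frac{84}{-42} = \frac{63}{9239} \cdot 71 - -2 = \frac{4473}{9239} + 2 = \frac{22951}{9239}$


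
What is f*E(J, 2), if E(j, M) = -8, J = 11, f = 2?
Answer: -16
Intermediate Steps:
f*E(J, 2) = 2*(-8) = -16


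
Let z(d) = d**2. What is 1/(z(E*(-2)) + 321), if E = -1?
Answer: 1/325 ≈ 0.0030769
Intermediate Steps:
1/(z(E*(-2)) + 321) = 1/((-1*(-2))**2 + 321) = 1/(2**2 + 321) = 1/(4 + 321) = 1/325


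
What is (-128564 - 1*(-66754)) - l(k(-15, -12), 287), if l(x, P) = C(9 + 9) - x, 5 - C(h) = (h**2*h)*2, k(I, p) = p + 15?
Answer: -50148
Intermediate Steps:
k(I, p) = 15 + p
C(h) = 5 - 2*h**3 (C(h) = 5 - h**2*h*2 = 5 - h**3*2 = 5 - 2*h**3)
l(x, P) = -11659 - x (l(x, P) = (5 - 2*(9 + 9)**3) - x = (5 - 2*18**3) - x = (5 - 2*5832) - x = (5 - 11664) - x = -11659 - x)
(-128564 - 1*(-66754)) - l(k(-15, -12), 287) = (-128564 - 1*(-66754)) - (-11659 - (15 - 12)) = (-128564 + 66754) - (-11659 - 1*3) = -61810 - (-11659 - 3) = -61810 - 1*(-11662) = -61810 + 11662 = -50148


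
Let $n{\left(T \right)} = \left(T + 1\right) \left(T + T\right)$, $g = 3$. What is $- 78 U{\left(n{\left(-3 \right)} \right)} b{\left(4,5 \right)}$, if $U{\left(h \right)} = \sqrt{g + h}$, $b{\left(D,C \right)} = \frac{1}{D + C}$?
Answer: $- \frac{26 \sqrt{15}}{3} \approx -33.566$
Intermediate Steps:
$n{\left(T \right)} = 2 T \left(1 + T\right)$ ($n{\left(T \right)} = \left(1 + T\right) 2 T = 2 T \left(1 + T\right)$)
$b{\left(D,C \right)} = \frac{1}{C + D}$
$U{\left(h \right)} = \sqrt{3 + h}$
$- 78 U{\left(n{\left(-3 \right)} \right)} b{\left(4,5 \right)} = \frac{\left(-78\right) \sqrt{3 + 2 \left(-3\right) \left(1 - 3\right)}}{5 + 4} = \frac{\left(-78\right) \sqrt{3 + 2 \left(-3\right) \left(-2\right)}}{9} = - 78 \sqrt{3 + 12} \cdot \frac{1}{9} = - 78 \sqrt{15} \cdot \frac{1}{9} = - \frac{26 \sqrt{15}}{3}$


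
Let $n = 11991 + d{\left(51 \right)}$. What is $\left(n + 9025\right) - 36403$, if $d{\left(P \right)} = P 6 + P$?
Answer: $-15030$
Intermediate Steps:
$d{\left(P \right)} = 7 P$ ($d{\left(P \right)} = 6 P + P = 7 P$)
$n = 12348$ ($n = 11991 + 7 \cdot 51 = 11991 + 357 = 12348$)
$\left(n + 9025\right) - 36403 = \left(12348 + 9025\right) - 36403 = 21373 - 36403 = -15030$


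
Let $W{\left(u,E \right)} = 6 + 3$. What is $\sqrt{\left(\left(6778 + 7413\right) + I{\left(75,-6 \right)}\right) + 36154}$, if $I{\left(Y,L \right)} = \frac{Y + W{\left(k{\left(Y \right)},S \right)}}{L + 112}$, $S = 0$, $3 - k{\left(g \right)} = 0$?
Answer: $\frac{\sqrt{141421331}}{53} \approx 224.38$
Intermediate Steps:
$k{\left(g \right)} = 3$ ($k{\left(g \right)} = 3 - 0 = 3 + 0 = 3$)
$W{\left(u,E \right)} = 9$
$I{\left(Y,L \right)} = \frac{9 + Y}{112 + L}$ ($I{\left(Y,L \right)} = \frac{Y + 9}{L + 112} = \frac{9 + Y}{112 + L}$)
$\sqrt{\left(\left(6778 + 7413\right) + I{\left(75,-6 \right)}\right) + 36154} = \sqrt{\left(\left(6778 + 7413\right) + \frac{9 + 75}{112 - 6}\right) + 36154} = \sqrt{\left(14191 + \frac{1}{106} \cdot 84\right) + 36154} = \sqrt{\left(14191 + \frac{42}{53}\right) + 36154} = \sqrt{\frac{752165}{53} + 36154} = \sqrt{\frac{2668327}{53}} = \frac{\sqrt{141421331}}{53}$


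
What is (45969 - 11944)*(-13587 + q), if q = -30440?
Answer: -1498018675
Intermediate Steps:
(45969 - 11944)*(-13587 + q) = (45969 - 11944)*(-13587 - 30440) = 34025*(-44027) = -1498018675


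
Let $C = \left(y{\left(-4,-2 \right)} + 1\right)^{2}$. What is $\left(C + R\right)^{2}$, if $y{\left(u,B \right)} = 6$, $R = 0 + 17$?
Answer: $4356$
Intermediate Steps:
$R = 17$
$C = 49$ ($C = \left(6 + 1\right)^{2} = 7^{2} = 49$)
$\left(C + R\right)^{2} = \left(49 + 17\right)^{2} = 66^{2} = 4356$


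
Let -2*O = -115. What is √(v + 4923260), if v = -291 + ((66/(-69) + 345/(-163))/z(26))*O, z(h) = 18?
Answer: √4708731691381/978 ≈ 2218.8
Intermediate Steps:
O = 115/2 (O = -½*(-115) = 115/2 ≈ 57.500)
v = -1765193/5868 (v = -291 + ((66/(-69) + 345/(-163))/18)*(115/2) = -291 + ((66*(-1/69) + 345*(-1/163))*(1/18))*(115/2) = -291 + ((-22/23 - 345/163)*(1/18))*(115/2) = -291 - 11521/3749*1/18*(115/2) = -291 - 11521/67482*115/2 = -291 - 57605/5868 = -1765193/5868 ≈ -300.82)
√(v + 4923260) = √(-1765193/5868 + 4923260) = √(28887924487/5868) = √4708731691381/978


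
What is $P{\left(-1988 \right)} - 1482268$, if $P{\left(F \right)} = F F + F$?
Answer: $2467888$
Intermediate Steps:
$P{\left(F \right)} = F + F^{2}$ ($P{\left(F \right)} = F^{2} + F = F + F^{2}$)
$P{\left(-1988 \right)} - 1482268 = - 1988 \left(1 - 1988\right) - 1482268 = \left(-1988\right) \left(-1987\right) - 1482268 = 3950156 - 1482268 = 2467888$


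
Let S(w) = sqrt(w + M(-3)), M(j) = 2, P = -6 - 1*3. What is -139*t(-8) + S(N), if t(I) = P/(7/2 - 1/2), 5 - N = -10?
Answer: 417 + sqrt(17) ≈ 421.12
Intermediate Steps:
N = 15 (N = 5 - 1*(-10) = 5 + 10 = 15)
P = -9 (P = -6 - 3 = -9)
S(w) = sqrt(2 + w) (S(w) = sqrt(w + 2) = sqrt(2 + w))
t(I) = -3 (t(I) = -9/(7/2 - 1/2) = -9/3 = -9*1/3 = -3)
-139*t(-8) + S(N) = -139*(-3) + sqrt(2 + 15) = 417 + sqrt(17)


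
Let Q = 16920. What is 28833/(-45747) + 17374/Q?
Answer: 17053001/43002180 ≈ 0.39656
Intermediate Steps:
28833/(-45747) + 17374/Q = 28833/(-45747) + 17374/16920 = 28833*(-1/45747) + 17374*(1/16920) = -9611/15249 + 8687/8460 = 17053001/43002180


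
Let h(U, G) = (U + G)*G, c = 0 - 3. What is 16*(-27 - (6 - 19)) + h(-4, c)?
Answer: -203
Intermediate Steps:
c = -3
h(U, G) = G*(G + U) (h(U, G) = (G + U)*G = G*(G + U))
16*(-27 - (6 - 19)) + h(-4, c) = 16*(-27 - (6 - 19)) - 3*(-3 - 4) = 16*(-27 - 1*(-13)) - 3*(-7) = 16*(-27 + 13) + 21 = 16*(-14) + 21 = -224 + 21 = -203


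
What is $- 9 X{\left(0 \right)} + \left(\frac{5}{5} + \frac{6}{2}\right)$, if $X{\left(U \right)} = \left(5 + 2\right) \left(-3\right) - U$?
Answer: $193$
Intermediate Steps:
$X{\left(U \right)} = -21 - U$ ($X{\left(U \right)} = 7 \left(-3\right) - U = -21 - U$)
$- 9 X{\left(0 \right)} + \left(\frac{5}{5} + \frac{6}{2}\right) = - 9 \left(-21 - 0\right) + \left(\frac{5}{5} + \frac{6}{2}\right) = - 9 \left(-21 + 0\right) + \left(5 \cdot \frac{1}{5} + 6 \cdot \frac{1}{2}\right) = \left(-9\right) \left(-21\right) + \left(1 + 3\right) = 189 + 4 = 193$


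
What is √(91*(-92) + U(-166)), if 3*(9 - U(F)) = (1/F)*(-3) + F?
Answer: I*√2060336058/498 ≈ 91.146*I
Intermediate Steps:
U(F) = 9 + 1/F - F/3 (U(F) = 9 - ((1/F)*(-3) + F)/3 = 9 - (-3/F + F)/3 = 9 - (F - 3/F)/3 = 9 + (1/F - F/3) = 9 + 1/F - F/3)
√(91*(-92) + U(-166)) = √(91*(-92) + (9 + 1/(-166) - ⅓*(-166))) = √(-8372 + (9 - 1/166 + 166/3)) = √(-8372 + 32035/498) = √(-4137221/498) = I*√2060336058/498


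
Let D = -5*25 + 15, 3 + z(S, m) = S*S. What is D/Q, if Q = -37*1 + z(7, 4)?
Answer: -110/9 ≈ -12.222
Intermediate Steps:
z(S, m) = -3 + S² (z(S, m) = -3 + S*S = -3 + S²)
Q = 9 (Q = -37*1 + (-3 + 7²) = -37 + (-3 + 49) = -37 + 46 = 9)
D = -110 (D = -125 + 15 = -110)
D/Q = -110/9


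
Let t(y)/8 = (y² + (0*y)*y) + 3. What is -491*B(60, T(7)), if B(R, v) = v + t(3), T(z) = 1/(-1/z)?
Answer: -43699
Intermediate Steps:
t(y) = 24 + 8*y² (t(y) = 8*((y² + (0*y)*y) + 3) = 8*((y² + 0*y) + 3) = 8*((y² + 0) + 3) = 8*(y² + 3) = 8*(3 + y²) = 24 + 8*y²)
T(z) = -z
B(R, v) = 96 + v (B(R, v) = v + (24 + 8*3²) = v + (24 + 8*9) = v + (24 + 72) = v + 96 = 96 + v)
-491*B(60, T(7)) = -491*(96 - 1*7) = -491*(96 - 7) = -491*89 = -43699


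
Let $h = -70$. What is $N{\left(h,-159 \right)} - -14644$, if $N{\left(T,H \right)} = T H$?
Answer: $25774$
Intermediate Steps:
$N{\left(T,H \right)} = H T$
$N{\left(h,-159 \right)} - -14644 = \left(-159\right) \left(-70\right) - -14644 = 11130 + 14644 = 25774$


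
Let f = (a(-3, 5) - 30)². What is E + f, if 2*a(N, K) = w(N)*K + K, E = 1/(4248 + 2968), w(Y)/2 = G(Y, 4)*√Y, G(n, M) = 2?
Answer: 3292301/7216 - 550*I*√3 ≈ 456.25 - 952.63*I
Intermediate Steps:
w(Y) = 4*√Y (w(Y) = 2*(2*√Y) = 4*√Y)
E = 1/7216 ≈ 0.00013858
a(N, K) = K/2 + 2*K*√N (a(N, K) = ((4*√N)*K + K)/2 = (4*K*√N + K)/2 = (K + 4*K*√N)/2 = K/2 + 2*K*√N)
f = (-55/2 + 10*I*√3)² (f = ((½)*5*(1 + 4*√(-3)) - 30)² = ((½)*5*(1 + 4*(I*√3)) - 30)² = ((½)*5*(1 + 4*I*√3) - 30)² = ((5/2 + 10*I*√3) - 30)² = (-55/2 + 10*I*√3)² ≈ 456.25 - 952.63*I)
E + f = 1/7216 + (1825/4 - 550*I*√3) = 3292301/7216 - 550*I*√3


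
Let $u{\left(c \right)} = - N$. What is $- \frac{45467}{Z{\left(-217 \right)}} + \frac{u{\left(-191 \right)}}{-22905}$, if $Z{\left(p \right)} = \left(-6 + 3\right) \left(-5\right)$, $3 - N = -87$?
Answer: $- \frac{23142673}{7635} \approx -3031.1$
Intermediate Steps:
$N = 90$ ($N = 3 - -87 = 3 + 87 = 90$)
$Z{\left(p \right)} = 15$ ($Z{\left(p \right)} = \left(-3\right) \left(-5\right) = 15$)
$u{\left(c \right)} = -90$ ($u{\left(c \right)} = \left(-1\right) 90 = -90$)
$- \frac{45467}{Z{\left(-217 \right)}} + \frac{u{\left(-191 \right)}}{-22905} = - \frac{45467}{15} - \frac{90}{-22905} = \left(-45467\right) \frac{1}{15} - - \frac{2}{509} = - \frac{45467}{15} + \frac{2}{509} = - \frac{23142673}{7635}$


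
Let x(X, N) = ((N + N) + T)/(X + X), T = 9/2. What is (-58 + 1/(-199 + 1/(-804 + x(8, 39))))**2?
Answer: 87069589060069225/25878271010761 ≈ 3364.6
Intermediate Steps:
T = 9/2 (T = 9*(1/2) = 9/2 ≈ 4.5000)
x(X, N) = (9/2 + 2*N)/(2*X) (x(X, N) = ((N + N) + 9/2)/(X + X) = (2*N + 9/2)/((2*X)) = (9/2 + 2*N)*(1/(2*X)) = (9/2 + 2*N)/(2*X))
(-58 + 1/(-199 + 1/(-804 + x(8, 39))))**2 = (-58 + 1/(-199 + 1/(-804 + (9/4 + 39)/8)))**2 = (-58 + 1/(-199 + 1/(-804 + (1/8)*(165/4))))**2 = (-58 + 1/(-199 + 1/(-804 + 165/32)))**2 = (-58 + 1/(-199 + 1/(-25563/32)))**2 = (-58 + 1/(-199 - 32/25563))**2 = (-58 + 1/(-5087069/25563))**2 = (-58 - 25563/5087069)**2 = (-295075565/5087069)**2 = 87069589060069225/25878271010761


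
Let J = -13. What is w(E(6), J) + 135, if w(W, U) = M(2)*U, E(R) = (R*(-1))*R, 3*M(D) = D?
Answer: 379/3 ≈ 126.33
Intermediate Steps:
M(D) = D/3
E(R) = -R² (E(R) = (-R)*R = -R²)
w(W, U) = 2*U/3 (w(W, U) = ((⅓)*2)*U = 2*U/3)
w(E(6), J) + 135 = (⅔)*(-13) + 135 = -26/3 + 135 = 379/3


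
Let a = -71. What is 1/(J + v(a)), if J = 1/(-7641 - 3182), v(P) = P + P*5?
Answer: -10823/4610599 ≈ -0.0023474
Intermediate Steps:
v(P) = 6*P (v(P) = P + 5*P = 6*P)
J = -1/10823 (J = 1/(-10823) = -1/10823 ≈ -9.2396e-5)
1/(J + v(a)) = 1/(-1/10823 + 6*(-71)) = 1/(-1/10823 - 426) = 1/(-4610599/10823) = -10823/4610599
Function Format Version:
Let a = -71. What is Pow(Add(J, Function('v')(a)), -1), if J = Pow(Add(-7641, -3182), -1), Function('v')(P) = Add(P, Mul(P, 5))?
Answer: Rational(-10823, 4610599) ≈ -0.0023474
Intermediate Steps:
Function('v')(P) = Mul(6, P) (Function('v')(P) = Add(P, Mul(5, P)) = Mul(6, P))
J = Rational(-1, 10823) (J = Pow(-10823, -1) = Rational(-1, 10823) ≈ -9.2396e-5)
Pow(Add(J, Function('v')(a)), -1) = Pow(Add(Rational(-1, 10823), Mul(6, -71)), -1) = Pow(Add(Rational(-1, 10823), -426), -1) = Pow(Rational(-4610599, 10823), -1) = Rational(-10823, 4610599)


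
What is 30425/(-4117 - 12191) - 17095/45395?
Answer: -331985627/148060332 ≈ -2.2422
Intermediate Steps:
30425/(-4117 - 12191) - 17095/45395 = 30425/(-16308) - 17095*1/45395 = 30425*(-1/16308) - 3419/9079 = -30425/16308 - 3419/9079 = -331985627/148060332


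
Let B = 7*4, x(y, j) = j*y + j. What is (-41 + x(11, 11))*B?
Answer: 2548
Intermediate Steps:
x(y, j) = j + j*y
B = 28
(-41 + x(11, 11))*B = (-41 + 11*(1 + 11))*28 = (-41 + 11*12)*28 = (-41 + 132)*28 = 91*28 = 2548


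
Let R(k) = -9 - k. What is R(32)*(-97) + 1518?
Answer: 5495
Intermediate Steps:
R(32)*(-97) + 1518 = (-9 - 1*32)*(-97) + 1518 = (-9 - 32)*(-97) + 1518 = -41*(-97) + 1518 = 3977 + 1518 = 5495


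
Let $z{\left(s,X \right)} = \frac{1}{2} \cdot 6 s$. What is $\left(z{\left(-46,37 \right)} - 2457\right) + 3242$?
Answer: $647$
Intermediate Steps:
$z{\left(s,X \right)} = 3 s$ ($z{\left(s,X \right)} = \frac{1}{2} \cdot 6 s = 3 s$)
$\left(z{\left(-46,37 \right)} - 2457\right) + 3242 = \left(3 \left(-46\right) - 2457\right) + 3242 = \left(-138 - 2457\right) + 3242 = -2595 + 3242 = 647$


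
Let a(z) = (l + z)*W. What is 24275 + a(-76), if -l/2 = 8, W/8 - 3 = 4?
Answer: 19123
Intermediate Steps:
W = 56 (W = 24 + 8*4 = 24 + 32 = 56)
l = -16 (l = -2*8 = -16)
a(z) = -896 + 56*z (a(z) = (-16 + z)*56 = -896 + 56*z)
24275 + a(-76) = 24275 + (-896 + 56*(-76)) = 24275 + (-896 - 4256) = 24275 - 5152 = 19123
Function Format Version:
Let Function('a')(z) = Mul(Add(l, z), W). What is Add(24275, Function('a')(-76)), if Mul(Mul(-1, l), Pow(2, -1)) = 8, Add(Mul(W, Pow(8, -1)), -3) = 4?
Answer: 19123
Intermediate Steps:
W = 56 (W = Add(24, Mul(8, 4)) = Add(24, 32) = 56)
l = -16 (l = Mul(-2, 8) = -16)
Function('a')(z) = Add(-896, Mul(56, z)) (Function('a')(z) = Mul(Add(-16, z), 56) = Add(-896, Mul(56, z)))
Add(24275, Function('a')(-76)) = Add(24275, Add(-896, Mul(56, -76))) = Add(24275, Add(-896, -4256)) = Add(24275, -5152) = 19123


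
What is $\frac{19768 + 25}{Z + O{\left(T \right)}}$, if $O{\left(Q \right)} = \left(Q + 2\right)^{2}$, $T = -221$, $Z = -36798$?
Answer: $\frac{19793}{11163} \approx 1.7731$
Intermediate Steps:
$O{\left(Q \right)} = \left(2 + Q\right)^{2}$
$\frac{19768 + 25}{Z + O{\left(T \right)}} = \frac{19768 + 25}{-36798 + \left(2 - 221\right)^{2}} = \frac{19793}{-36798 + \left(-219\right)^{2}} = \frac{19793}{-36798 + 47961} = \frac{19793}{11163}$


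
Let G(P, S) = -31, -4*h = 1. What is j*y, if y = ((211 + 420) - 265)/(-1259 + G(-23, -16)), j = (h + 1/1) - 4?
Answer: 793/860 ≈ 0.92209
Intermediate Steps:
h = -1/4 (h = -1/4*1 = -1/4 ≈ -0.25000)
j = -13/4 (j = (-1/4 + 1/1) - 4 = (-1/4 + 1) - 4 = 3/4 - 4 = -13/4 ≈ -3.2500)
y = -61/215 (y = ((211 + 420) - 265)/(-1259 - 31) = (631 - 265)/(-1290) = 366*(-1/1290) = -61/215 ≈ -0.28372)
j*y = -13/4*(-61/215) = 793/860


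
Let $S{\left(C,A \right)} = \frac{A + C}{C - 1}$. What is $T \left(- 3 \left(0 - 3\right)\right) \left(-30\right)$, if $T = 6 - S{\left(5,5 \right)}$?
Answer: $-945$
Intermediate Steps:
$S{\left(C,A \right)} = \frac{A + C}{-1 + C}$
$T = \frac{7}{2}$ ($T = 6 - \frac{5 + 5}{-1 + 5} = 6 - \frac{1}{4} \cdot 10 = 6 - \frac{5}{2} = \frac{7}{2} \approx 3.5$)
$T \left(- 3 \left(0 - 3\right)\right) \left(-30\right) = \frac{7 \left(- 3 \left(0 - 3\right)\right)}{2} \left(-30\right) = \frac{7 \left(\left(-3\right) \left(-3\right)\right)}{2} \left(-30\right) = \frac{7}{2} \cdot 9 \left(-30\right) = \frac{63}{2} \left(-30\right) = -945$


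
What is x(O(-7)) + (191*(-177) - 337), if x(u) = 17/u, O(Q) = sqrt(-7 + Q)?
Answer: -34144 - 17*I*sqrt(14)/14 ≈ -34144.0 - 4.5434*I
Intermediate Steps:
x(O(-7)) + (191*(-177) - 337) = 17/(sqrt(-7 - 7)) + (191*(-177) - 337) = 17/(sqrt(-14)) + (-33807 - 337) = 17/((I*sqrt(14))) - 34144 = 17*(-I*sqrt(14)/14) - 34144 = -17*I*sqrt(14)/14 - 34144 = -34144 - 17*I*sqrt(14)/14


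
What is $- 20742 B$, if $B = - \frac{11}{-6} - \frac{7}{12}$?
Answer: $- \frac{51855}{2} \approx -25928.0$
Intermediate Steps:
$B = \frac{5}{4}$ ($B = \left(-11\right) \left(- \frac{1}{6}\right) - \frac{7}{12} = \frac{11}{6} - \frac{7}{12} = \frac{5}{4} \approx 1.25$)
$- 20742 B = \left(-20742\right) \frac{5}{4} = - \frac{51855}{2}$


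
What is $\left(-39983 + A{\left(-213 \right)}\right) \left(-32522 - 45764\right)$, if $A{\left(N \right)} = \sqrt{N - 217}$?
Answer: $3130109138 - 78286 i \sqrt{430} \approx 3.1301 \cdot 10^{9} - 1.6234 \cdot 10^{6} i$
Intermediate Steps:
$A{\left(N \right)} = \sqrt{-217 + N}$
$\left(-39983 + A{\left(-213 \right)}\right) \left(-32522 - 45764\right) = \left(-39983 + \sqrt{-217 - 213}\right) \left(-32522 - 45764\right) = \left(-39983 + \sqrt{-430}\right) \left(-78286\right) = \left(-39983 + i \sqrt{430}\right) \left(-78286\right) = 3130109138 - 78286 i \sqrt{430}$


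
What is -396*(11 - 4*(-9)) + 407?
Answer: -18205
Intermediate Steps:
-396*(11 - 4*(-9)) + 407 = -396*(11 + 36) + 407 = -396*47 + 407 = -18612 + 407 = -18205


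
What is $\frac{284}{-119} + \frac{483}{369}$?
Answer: $- \frac{15773}{14637} \approx -1.0776$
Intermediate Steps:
$\frac{284}{-119} + \frac{483}{369} = 284 \left(- \frac{1}{119}\right) + 483 \cdot \frac{1}{369} = - \frac{284}{119} + \frac{161}{123} = - \frac{15773}{14637}$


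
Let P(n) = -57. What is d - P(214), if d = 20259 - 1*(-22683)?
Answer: 42999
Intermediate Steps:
d = 42942 (d = 20259 + 22683 = 42942)
d - P(214) = 42942 - 1*(-57) = 42942 + 57 = 42999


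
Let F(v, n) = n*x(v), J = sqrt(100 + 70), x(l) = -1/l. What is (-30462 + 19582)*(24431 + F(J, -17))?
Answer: -265809280 - 1088*sqrt(170) ≈ -2.6582e+8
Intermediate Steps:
J = sqrt(170) ≈ 13.038
F(v, n) = -n/v (F(v, n) = n*(-1/v) = -n/v)
(-30462 + 19582)*(24431 + F(J, -17)) = (-30462 + 19582)*(24431 - 1*(-17)/sqrt(170)) = -10880*(24431 - 1*(-17)*sqrt(170)/170) = -10880*(24431 + sqrt(170)/10) = -265809280 - 1088*sqrt(170)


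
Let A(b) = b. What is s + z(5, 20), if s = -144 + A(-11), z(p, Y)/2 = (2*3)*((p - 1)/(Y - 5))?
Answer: -759/5 ≈ -151.80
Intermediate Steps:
z(p, Y) = 12*(-1 + p)/(-5 + Y) (z(p, Y) = 2*((2*3)*((p - 1)/(Y - 5))) = 2*(6*((-1 + p)/(-5 + Y))) = 2*(6*(-1 + p)/(-5 + Y)) = 12*(-1 + p)/(-5 + Y))
s = -155 (s = -144 - 11 = -155)
s + z(5, 20) = -155 + 12*(-1 + 5)/(-5 + 20) = -155 + 12*4/15 = -155 + 12*(1/15)*4 = -155 + 16/5 = -759/5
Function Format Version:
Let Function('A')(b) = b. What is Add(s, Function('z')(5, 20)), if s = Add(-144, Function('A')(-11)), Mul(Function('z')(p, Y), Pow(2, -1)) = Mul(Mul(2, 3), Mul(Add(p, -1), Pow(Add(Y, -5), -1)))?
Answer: Rational(-759, 5) ≈ -151.80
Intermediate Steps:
Function('z')(p, Y) = Mul(12, Pow(Add(-5, Y), -1), Add(-1, p)) (Function('z')(p, Y) = Mul(2, Mul(Mul(2, 3), Mul(Add(p, -1), Pow(Add(Y, -5), -1)))) = Mul(2, Mul(6, Mul(Add(-1, p), Pow(Add(-5, Y), -1)))) = Mul(2, Mul(6, Mul(Pow(Add(-5, Y), -1), Add(-1, p)))) = Mul(2, Mul(6, Pow(Add(-5, Y), -1), Add(-1, p))) = Mul(12, Pow(Add(-5, Y), -1), Add(-1, p)))
s = -155 (s = Add(-144, -11) = -155)
Add(s, Function('z')(5, 20)) = Add(-155, Mul(12, Pow(Add(-5, 20), -1), Add(-1, 5))) = Add(-155, Mul(12, Pow(15, -1), 4)) = Add(-155, Mul(12, Rational(1, 15), 4)) = Add(-155, Rational(16, 5)) = Rational(-759, 5)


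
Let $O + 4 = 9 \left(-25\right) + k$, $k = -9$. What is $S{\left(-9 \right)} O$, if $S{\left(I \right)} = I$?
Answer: $2142$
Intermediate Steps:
$O = -238$ ($O = -4 + \left(9 \left(-25\right) - 9\right) = -4 - 234 = -238$)
$S{\left(-9 \right)} O = \left(-9\right) \left(-238\right) = 2142$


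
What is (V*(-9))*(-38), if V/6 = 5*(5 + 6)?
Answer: 112860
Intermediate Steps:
V = 330 (V = 6*(5*(5 + 6)) = 6*(5*11) = 6*55 = 330)
(V*(-9))*(-38) = (330*(-9))*(-38) = -2970*(-38) = 112860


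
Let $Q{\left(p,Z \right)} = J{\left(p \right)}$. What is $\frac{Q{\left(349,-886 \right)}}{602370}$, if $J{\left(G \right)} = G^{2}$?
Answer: $\frac{121801}{602370} \approx 0.2022$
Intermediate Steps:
$Q{\left(p,Z \right)} = p^{2}$
$\frac{Q{\left(349,-886 \right)}}{602370} = \frac{349^{2}}{602370} = 121801 \cdot \frac{1}{602370} = \frac{121801}{602370}$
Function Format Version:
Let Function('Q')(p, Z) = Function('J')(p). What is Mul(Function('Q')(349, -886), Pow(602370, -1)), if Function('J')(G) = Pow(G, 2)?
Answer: Rational(121801, 602370) ≈ 0.20220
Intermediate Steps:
Function('Q')(p, Z) = Pow(p, 2)
Mul(Function('Q')(349, -886), Pow(602370, -1)) = Mul(Pow(349, 2), Pow(602370, -1)) = Mul(121801, Rational(1, 602370)) = Rational(121801, 602370)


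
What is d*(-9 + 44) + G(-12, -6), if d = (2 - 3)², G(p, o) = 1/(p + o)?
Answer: 629/18 ≈ 34.944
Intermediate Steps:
G(p, o) = 1/(o + p)
d = 1 (d = (-1)² = 1)
d*(-9 + 44) + G(-12, -6) = 1*(-9 + 44) + 1/(-6 - 12) = 1*35 + 1/(-18) = 35 - 1/18 = 629/18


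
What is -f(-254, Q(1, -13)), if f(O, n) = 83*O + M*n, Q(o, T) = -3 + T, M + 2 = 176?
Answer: 23866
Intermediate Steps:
M = 174 (M = -2 + 176 = 174)
f(O, n) = 83*O + 174*n
-f(-254, Q(1, -13)) = -(83*(-254) + 174*(-3 - 13)) = -(-21082 + 174*(-16)) = -(-21082 - 2784) = -1*(-23866) = 23866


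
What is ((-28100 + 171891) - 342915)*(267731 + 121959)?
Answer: -77596631560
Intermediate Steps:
((-28100 + 171891) - 342915)*(267731 + 121959) = (143791 - 342915)*389690 = -199124*389690 = -77596631560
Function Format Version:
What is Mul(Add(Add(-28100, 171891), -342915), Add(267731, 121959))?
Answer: -77596631560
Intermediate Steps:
Mul(Add(Add(-28100, 171891), -342915), Add(267731, 121959)) = Mul(Add(143791, -342915), 389690) = Mul(-199124, 389690) = -77596631560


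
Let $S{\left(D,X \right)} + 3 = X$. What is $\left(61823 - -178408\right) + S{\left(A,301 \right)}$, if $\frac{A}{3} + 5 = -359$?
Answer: $240529$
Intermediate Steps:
$A = -1092$ ($A = -15 + 3 \left(-359\right) = -15 - 1077 = -1092$)
$S{\left(D,X \right)} = -3 + X$
$\left(61823 - -178408\right) + S{\left(A,301 \right)} = \left(61823 - -178408\right) + \left(-3 + 301\right) = \left(61823 + 178408\right) + 298 = 240231 + 298 = 240529$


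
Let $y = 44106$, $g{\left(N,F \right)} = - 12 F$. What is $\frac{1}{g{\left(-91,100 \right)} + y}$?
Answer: $\frac{1}{42906} \approx 2.3307 \cdot 10^{-5}$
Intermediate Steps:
$\frac{1}{g{\left(-91,100 \right)} + y} = \frac{1}{\left(-12\right) 100 + 44106} = \frac{1}{-1200 + 44106} = \frac{1}{42906}$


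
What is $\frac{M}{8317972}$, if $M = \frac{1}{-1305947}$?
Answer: $- \frac{1}{10862830579484} \approx -9.2057 \cdot 10^{-14}$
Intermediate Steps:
$M = - \frac{1}{1305947} \approx -7.6573 \cdot 10^{-7}$
$\frac{M}{8317972} = - \frac{1}{1305947 \cdot 8317972} = \left(- \frac{1}{1305947}\right) \frac{1}{8317972} = - \frac{1}{10862830579484}$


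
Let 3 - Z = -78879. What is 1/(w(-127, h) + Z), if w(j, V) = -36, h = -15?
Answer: 1/78846 ≈ 1.2683e-5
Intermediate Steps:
Z = 78882 (Z = 3 - 1*(-78879) = 3 + 78879 = 78882)
1/(w(-127, h) + Z) = 1/(-36 + 78882) = 1/78846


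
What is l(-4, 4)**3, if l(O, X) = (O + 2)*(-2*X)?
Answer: 4096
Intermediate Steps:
l(O, X) = -2*X*(2 + O) (l(O, X) = (2 + O)*(-2*X) = -2*X*(2 + O))
l(-4, 4)**3 = (-2*4*(2 - 4))**3 = (-2*4*(-2))**3 = 16**3 = 4096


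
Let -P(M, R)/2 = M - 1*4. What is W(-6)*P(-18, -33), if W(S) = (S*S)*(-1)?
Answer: -1584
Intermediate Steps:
P(M, R) = 8 - 2*M (P(M, R) = -2*(M - 1*4) = -2*(M - 4) = -2*(-4 + M) = 8 - 2*M)
W(S) = -S**2 (W(S) = S**2*(-1) = -S**2)
W(-6)*P(-18, -33) = (-1*(-6)**2)*(8 - 2*(-18)) = (-1*36)*(8 + 36) = -36*44 = -1584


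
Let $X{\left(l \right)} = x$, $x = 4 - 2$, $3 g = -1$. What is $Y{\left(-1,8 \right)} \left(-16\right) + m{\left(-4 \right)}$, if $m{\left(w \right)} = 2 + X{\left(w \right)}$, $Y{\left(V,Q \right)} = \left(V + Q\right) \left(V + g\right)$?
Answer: $\frac{460}{3} \approx 153.33$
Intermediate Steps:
$g = - \frac{1}{3}$ ($g = \frac{1}{3} \left(-1\right) = - \frac{1}{3} \approx -0.33333$)
$Y{\left(V,Q \right)} = \left(- \frac{1}{3} + V\right) \left(Q + V\right)$ ($Y{\left(V,Q \right)} = \left(V + Q\right) \left(V - \frac{1}{3}\right) = \left(Q + V\right) \left(- \frac{1}{3} + V\right) = \left(- \frac{1}{3} + V\right) \left(Q + V\right)$)
$x = 2$ ($x = 4 - 2 = 2$)
$X{\left(l \right)} = 2$
$m{\left(w \right)} = 4$ ($m{\left(w \right)} = 2 + 2 = 4$)
$Y{\left(-1,8 \right)} \left(-16\right) + m{\left(-4 \right)} = \left(\left(-1\right)^{2} - \frac{8}{3} - - \frac{1}{3} + 8 \left(-1\right)\right) \left(-16\right) + 4 = \left(1 - \frac{8}{3} + \frac{1}{3} - 8\right) \left(-16\right) + 4 = \left(- \frac{28}{3}\right) \left(-16\right) + 4 = \frac{448}{3} + 4 = \frac{460}{3}$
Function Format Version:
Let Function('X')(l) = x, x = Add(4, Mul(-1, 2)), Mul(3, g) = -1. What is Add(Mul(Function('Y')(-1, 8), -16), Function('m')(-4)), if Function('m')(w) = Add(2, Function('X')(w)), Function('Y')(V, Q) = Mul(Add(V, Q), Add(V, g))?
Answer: Rational(460, 3) ≈ 153.33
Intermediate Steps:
g = Rational(-1, 3) (g = Mul(Rational(1, 3), -1) = Rational(-1, 3) ≈ -0.33333)
Function('Y')(V, Q) = Mul(Add(Rational(-1, 3), V), Add(Q, V)) (Function('Y')(V, Q) = Mul(Add(V, Q), Add(V, Rational(-1, 3))) = Mul(Add(Q, V), Add(Rational(-1, 3), V)) = Mul(Add(Rational(-1, 3), V), Add(Q, V)))
x = 2 (x = Add(4, -2) = 2)
Function('X')(l) = 2
Function('m')(w) = 4 (Function('m')(w) = Add(2, 2) = 4)
Add(Mul(Function('Y')(-1, 8), -16), Function('m')(-4)) = Add(Mul(Add(Pow(-1, 2), Mul(Rational(-1, 3), 8), Mul(Rational(-1, 3), -1), Mul(8, -1)), -16), 4) = Add(Mul(Add(1, Rational(-8, 3), Rational(1, 3), -8), -16), 4) = Add(Mul(Rational(-28, 3), -16), 4) = Add(Rational(448, 3), 4) = Rational(460, 3)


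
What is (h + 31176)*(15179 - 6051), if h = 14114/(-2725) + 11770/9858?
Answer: 3821781253662232/13431525 ≈ 2.8454e+8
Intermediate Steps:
h = -53531281/13431525 (h = 14114*(-1/2725) + 11770*(1/9858) = -14114/2725 + 5885/4929 = -53531281/13431525 ≈ -3.9855)
(h + 31176)*(15179 - 6051) = (-53531281/13431525 + 31176)*(15179 - 6051) = (418687692119/13431525)*9128 = 3821781253662232/13431525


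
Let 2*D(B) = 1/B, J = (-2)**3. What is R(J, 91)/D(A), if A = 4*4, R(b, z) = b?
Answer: -256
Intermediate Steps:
J = -8
A = 16
D(B) = 1/(2*B)
R(J, 91)/D(A) = -8/((1/2)/16) = -8/((1/2)*(1/16)) = -8/1/32 = -8*32 = -256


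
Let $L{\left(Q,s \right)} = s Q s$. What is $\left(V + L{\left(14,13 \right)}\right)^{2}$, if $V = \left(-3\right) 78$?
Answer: $4545424$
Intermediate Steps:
$L{\left(Q,s \right)} = Q s^{2}$ ($L{\left(Q,s \right)} = Q s s = Q s^{2}$)
$V = -234$
$\left(V + L{\left(14,13 \right)}\right)^{2} = \left(-234 + 14 \cdot 13^{2}\right)^{2} = \left(-234 + 14 \cdot 169\right)^{2} = \left(-234 + 2366\right)^{2} = 2132^{2} = 4545424$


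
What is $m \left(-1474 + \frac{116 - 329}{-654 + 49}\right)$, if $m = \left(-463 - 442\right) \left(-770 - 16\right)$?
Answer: $- \frac{126838248162}{121} \approx -1.0483 \cdot 10^{9}$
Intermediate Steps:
$m = 711330$ ($m = - 905 \left(-770 - 16\right) = \left(-905\right) \left(-786\right) = 711330$)
$m \left(-1474 + \frac{116 - 329}{-654 + 49}\right) = 711330 \left(-1474 + \frac{116 - 329}{-654 + 49}\right) = 711330 \left(-1474 - \frac{213}{-605}\right) = 711330 \left(-1474 - - \frac{213}{605}\right) = 711330 \left(-1474 + \frac{213}{605}\right) = 711330 \left(- \frac{891557}{605}\right) = - \frac{126838248162}{121}$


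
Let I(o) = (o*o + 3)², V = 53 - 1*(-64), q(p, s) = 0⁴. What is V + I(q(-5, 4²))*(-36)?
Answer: -207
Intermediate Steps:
q(p, s) = 0
V = 117 (V = 53 + 64 = 117)
I(o) = (3 + o²)² (I(o) = (o² + 3)² = (3 + o²)²)
V + I(q(-5, 4²))*(-36) = 117 + (3 + 0²)²*(-36) = 117 + (3 + 0)²*(-36) = 117 + 3²*(-36) = 117 + 9*(-36) = 117 - 324 = -207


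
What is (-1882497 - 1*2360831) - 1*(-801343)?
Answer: -3441985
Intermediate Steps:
(-1882497 - 1*2360831) - 1*(-801343) = (-1882497 - 2360831) + 801343 = -4243328 + 801343 = -3441985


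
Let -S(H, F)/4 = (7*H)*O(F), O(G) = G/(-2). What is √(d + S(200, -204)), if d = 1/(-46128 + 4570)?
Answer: I*√986500878358358/41558 ≈ 755.78*I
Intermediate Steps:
O(G) = -G/2 (O(G) = G*(-½) = -G/2)
S(H, F) = 14*F*H (S(H, F) = -4*7*H*(-F/2) = -(-14)*F*H = 14*F*H)
d = -1/41558 (d = 1/(-41558) = -1/41558 ≈ -2.4063e-5)
√(d + S(200, -204)) = √(-1/41558 + 14*(-204)*200) = √(-1/41558 - 571200) = √(-23737929601/41558) = I*√986500878358358/41558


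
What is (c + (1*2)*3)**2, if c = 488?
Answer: 244036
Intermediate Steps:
(c + (1*2)*3)**2 = (488 + (1*2)*3)**2 = (488 + 2*3)**2 = (488 + 6)**2 = 494**2 = 244036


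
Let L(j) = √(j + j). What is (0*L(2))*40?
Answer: 0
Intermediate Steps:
L(j) = √2*√j (L(j) = √(2*j) = √2*√j)
(0*L(2))*40 = (0*(√2*√2))*40 = (0*2)*40 = 0*40 = 0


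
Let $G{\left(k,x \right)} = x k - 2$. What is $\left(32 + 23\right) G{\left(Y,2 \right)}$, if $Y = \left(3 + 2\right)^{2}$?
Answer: $2640$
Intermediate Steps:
$Y = 25$ ($Y = 5^{2} = 25$)
$G{\left(k,x \right)} = -2 + k x$ ($G{\left(k,x \right)} = k x - 2 = -2 + k x$)
$\left(32 + 23\right) G{\left(Y,2 \right)} = \left(32 + 23\right) \left(-2 + 25 \cdot 2\right) = 55 \left(-2 + 50\right) = 55 \cdot 48 = 2640$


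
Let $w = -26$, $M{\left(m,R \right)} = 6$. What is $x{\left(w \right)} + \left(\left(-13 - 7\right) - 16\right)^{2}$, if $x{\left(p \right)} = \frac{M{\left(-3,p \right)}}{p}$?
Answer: $\frac{16845}{13} \approx 1295.8$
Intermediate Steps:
$x{\left(p \right)} = \frac{6}{p}$
$x{\left(w \right)} + \left(\left(-13 - 7\right) - 16\right)^{2} = \frac{6}{-26} + \left(\left(-13 - 7\right) - 16\right)^{2} = 6 \left(- \frac{1}{26}\right) + \left(\left(-13 - 7\right) - 16\right)^{2} = - \frac{3}{13} + \left(-20 - 16\right)^{2} = - \frac{3}{13} + \left(-36\right)^{2} = - \frac{3}{13} + 1296 = \frac{16845}{13}$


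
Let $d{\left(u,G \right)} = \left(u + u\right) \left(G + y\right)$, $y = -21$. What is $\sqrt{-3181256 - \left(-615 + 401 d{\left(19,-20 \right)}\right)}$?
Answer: $33 i \sqrt{2347} \approx 1598.7 i$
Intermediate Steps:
$d{\left(u,G \right)} = 2 u \left(-21 + G\right)$ ($d{\left(u,G \right)} = \left(u + u\right) \left(G - 21\right) = 2 u \left(-21 + G\right)$)
$\sqrt{-3181256 - \left(-615 + 401 d{\left(19,-20 \right)}\right)} = \sqrt{-3181256 - \left(-615 + 401 \cdot 2 \cdot 19 \left(-21 - 20\right)\right)} = \sqrt{-3181256 - \left(-615 + 401 \cdot 2 \cdot 19 \left(-41\right)\right)} = \sqrt{-3181256 + \left(615 - -624758\right)} = \sqrt{-3181256 + \left(615 + 624758\right)} = \sqrt{-3181256 + 625373} = \sqrt{-2555883} = 33 i \sqrt{2347}$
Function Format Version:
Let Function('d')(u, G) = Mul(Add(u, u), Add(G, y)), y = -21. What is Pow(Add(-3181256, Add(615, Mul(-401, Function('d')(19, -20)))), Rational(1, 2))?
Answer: Mul(33, I, Pow(2347, Rational(1, 2))) ≈ Mul(1598.7, I)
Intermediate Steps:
Function('d')(u, G) = Mul(2, u, Add(-21, G)) (Function('d')(u, G) = Mul(Add(u, u), Add(G, -21)) = Mul(Mul(2, u), Add(-21, G)) = Mul(2, u, Add(-21, G)))
Pow(Add(-3181256, Add(615, Mul(-401, Function('d')(19, -20)))), Rational(1, 2)) = Pow(Add(-3181256, Add(615, Mul(-401, Mul(2, 19, Add(-21, -20))))), Rational(1, 2)) = Pow(Add(-3181256, Add(615, Mul(-401, Mul(2, 19, -41)))), Rational(1, 2)) = Pow(Add(-3181256, Add(615, Mul(-401, -1558))), Rational(1, 2)) = Pow(Add(-3181256, Add(615, 624758)), Rational(1, 2)) = Pow(Add(-3181256, 625373), Rational(1, 2)) = Pow(-2555883, Rational(1, 2)) = Mul(33, I, Pow(2347, Rational(1, 2)))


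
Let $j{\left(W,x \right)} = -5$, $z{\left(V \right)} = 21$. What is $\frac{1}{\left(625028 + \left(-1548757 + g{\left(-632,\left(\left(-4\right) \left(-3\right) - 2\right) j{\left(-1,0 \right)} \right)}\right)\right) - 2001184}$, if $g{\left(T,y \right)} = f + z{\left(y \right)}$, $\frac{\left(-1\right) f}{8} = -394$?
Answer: $- \frac{1}{2921740} \approx -3.4226 \cdot 10^{-7}$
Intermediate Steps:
$f = 3152$ ($f = \left(-8\right) \left(-394\right) = 3152$)
$g{\left(T,y \right)} = 3173$ ($g{\left(T,y \right)} = 3152 + 21 = 3173$)
$\frac{1}{\left(625028 + \left(-1548757 + g{\left(-632,\left(\left(-4\right) \left(-3\right) - 2\right) j{\left(-1,0 \right)} \right)}\right)\right) - 2001184} = \frac{1}{\left(625028 + \left(-1548757 + 3173\right)\right) - 2001184} = \frac{1}{\left(625028 - 1545584\right) - 2001184} = \frac{1}{-920556 - 2001184} = \frac{1}{-2921740} = - \frac{1}{2921740}$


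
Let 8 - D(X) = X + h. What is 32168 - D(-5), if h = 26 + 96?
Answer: 32277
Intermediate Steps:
h = 122
D(X) = -114 - X (D(X) = 8 - (X + 122) = 8 - (122 + X) = 8 + (-122 - X) = -114 - X)
32168 - D(-5) = 32168 - (-114 - 1*(-5)) = 32168 - (-114 + 5) = 32168 - 1*(-109) = 32168 + 109 = 32277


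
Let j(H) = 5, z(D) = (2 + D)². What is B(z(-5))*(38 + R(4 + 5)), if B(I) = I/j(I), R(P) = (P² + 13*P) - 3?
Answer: 2097/5 ≈ 419.40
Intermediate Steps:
R(P) = -3 + P² + 13*P
B(I) = I/5
B(z(-5))*(38 + R(4 + 5)) = ((2 - 5)²/5)*(38 + (-3 + (4 + 5)² + 13*(4 + 5))) = ((⅕)*(-3)²)*(38 + (-3 + 9² + 13*9)) = ((⅕)*9)*(38 + (-3 + 81 + 117)) = 9*(38 + 195)/5 = (9/5)*233 = 2097/5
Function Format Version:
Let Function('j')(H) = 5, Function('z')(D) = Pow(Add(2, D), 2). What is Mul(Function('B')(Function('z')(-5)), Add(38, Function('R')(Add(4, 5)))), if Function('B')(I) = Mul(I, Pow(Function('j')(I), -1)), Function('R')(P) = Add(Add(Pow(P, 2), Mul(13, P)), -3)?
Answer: Rational(2097, 5) ≈ 419.40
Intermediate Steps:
Function('R')(P) = Add(-3, Pow(P, 2), Mul(13, P))
Function('B')(I) = Mul(Rational(1, 5), I) (Function('B')(I) = Mul(I, Pow(5, -1)) = Mul(I, Rational(1, 5)) = Mul(Rational(1, 5), I))
Mul(Function('B')(Function('z')(-5)), Add(38, Function('R')(Add(4, 5)))) = Mul(Mul(Rational(1, 5), Pow(Add(2, -5), 2)), Add(38, Add(-3, Pow(Add(4, 5), 2), Mul(13, Add(4, 5))))) = Mul(Mul(Rational(1, 5), Pow(-3, 2)), Add(38, Add(-3, Pow(9, 2), Mul(13, 9)))) = Mul(Mul(Rational(1, 5), 9), Add(38, Add(-3, 81, 117))) = Mul(Rational(9, 5), Add(38, 195)) = Mul(Rational(9, 5), 233) = Rational(2097, 5)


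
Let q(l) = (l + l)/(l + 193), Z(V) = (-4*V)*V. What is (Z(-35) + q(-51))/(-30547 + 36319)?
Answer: -347951/409812 ≈ -0.84905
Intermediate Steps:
Z(V) = -4*V²
q(l) = 2*l/(193 + l) (q(l) = (2*l)/(193 + l) = 2*l/(193 + l))
(Z(-35) + q(-51))/(-30547 + 36319) = (-4*(-35)² + 2*(-51)/(193 - 51))/(-30547 + 36319) = (-4*1225 + 2*(-51)/142)/5772 = (-4900 + 2*(-51)*(1/142))*(1/5772) = (-4900 - 51/71)*(1/5772) = -347951/71*1/5772 = -347951/409812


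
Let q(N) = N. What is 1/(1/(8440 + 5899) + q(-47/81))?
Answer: -1161459/673852 ≈ -1.7236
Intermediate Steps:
1/(1/(8440 + 5899) + q(-47/81)) = 1/(1/(8440 + 5899) - 47/81) = 1/(1/14339 - 47*1/81) = 1/(1/14339 - 47/81) = 1/(-673852/1161459) = -1161459/673852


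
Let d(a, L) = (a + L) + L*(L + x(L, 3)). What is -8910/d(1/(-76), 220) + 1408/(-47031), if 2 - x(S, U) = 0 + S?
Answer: -31918135832/2359027929 ≈ -13.530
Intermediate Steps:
x(S, U) = 2 - S (x(S, U) = 2 - (0 + S) = 2 - S)
d(a, L) = a + 3*L (d(a, L) = (a + L) + L*(L + (2 - L)) = (L + a) + L*2 = (L + a) + 2*L = a + 3*L)
-8910/d(1/(-76), 220) + 1408/(-47031) = -8910/(1/(-76) + 3*220) + 1408/(-47031) = -8910/(-1/76 + 660) + 1408*(-1/47031) = -8910/50159/76 - 1408/47031 = -8910*76/50159 - 1408/47031 = -677160/50159 - 1408/47031 = -31918135832/2359027929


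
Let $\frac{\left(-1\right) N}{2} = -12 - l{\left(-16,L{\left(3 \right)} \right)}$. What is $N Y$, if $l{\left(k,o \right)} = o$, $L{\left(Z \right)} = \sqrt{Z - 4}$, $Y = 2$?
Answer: $48 + 4 i \approx 48.0 + 4.0 i$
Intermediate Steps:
$L{\left(Z \right)} = \sqrt{-4 + Z}$
$N = 24 + 2 i$ ($N = - 2 \left(-12 - \sqrt{-4 + 3}\right) = - 2 \left(-12 - \sqrt{-1}\right) = - 2 \left(-12 - i\right) = 24 + 2 i \approx 24.0 + 2.0 i$)
$N Y = \left(24 + 2 i\right) 2 = 48 + 4 i$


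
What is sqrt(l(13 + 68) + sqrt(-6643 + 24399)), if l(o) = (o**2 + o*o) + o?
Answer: sqrt(13203 + 2*sqrt(4439)) ≈ 115.48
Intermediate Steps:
l(o) = o + 2*o**2 (l(o) = (o**2 + o**2) + o = 2*o**2 + o = o + 2*o**2)
sqrt(l(13 + 68) + sqrt(-6643 + 24399)) = sqrt((13 + 68)*(1 + 2*(13 + 68)) + sqrt(-6643 + 24399)) = sqrt(81*(1 + 2*81) + sqrt(17756)) = sqrt(81*(1 + 162) + 2*sqrt(4439)) = sqrt(81*163 + 2*sqrt(4439)) = sqrt(13203 + 2*sqrt(4439))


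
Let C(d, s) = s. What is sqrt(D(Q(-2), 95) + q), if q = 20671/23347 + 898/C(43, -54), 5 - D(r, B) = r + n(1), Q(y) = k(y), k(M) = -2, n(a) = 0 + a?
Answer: 2*I*sqrt(107556220338)/210123 ≈ 3.1216*I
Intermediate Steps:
n(a) = a
Q(y) = -2
D(r, B) = 4 - r (D(r, B) = 5 - (r + 1) = 5 - (1 + r) = 5 + (-1 - r) = 4 - r)
q = -9924686/630369 (q = 20671/23347 + 898/(-54) = 20671*(1/23347) + 898*(-1/54) = 20671/23347 - 449/27 = -9924686/630369 ≈ -15.744)
sqrt(D(Q(-2), 95) + q) = sqrt((4 - 1*(-2)) - 9924686/630369) = sqrt((4 + 2) - 9924686/630369) = sqrt(6 - 9924686/630369) = sqrt(-6142472/630369) = 2*I*sqrt(107556220338)/210123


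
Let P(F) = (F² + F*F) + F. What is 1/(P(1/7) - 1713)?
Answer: -49/83928 ≈ -0.00058383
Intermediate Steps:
P(F) = F + 2*F² (P(F) = (F² + F²) + F = 2*F² + F = F + 2*F²)
1/(P(1/7) - 1713) = 1/((1 + 2/7)/7 - 1713) = 1/((⅐)*(9/7) - 1713) = 1/(9/49 - 1713) = 1/(-83928/49) = -49/83928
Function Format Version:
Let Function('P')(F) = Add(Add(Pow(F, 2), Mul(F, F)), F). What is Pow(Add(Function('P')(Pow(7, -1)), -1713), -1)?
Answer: Rational(-49, 83928) ≈ -0.00058383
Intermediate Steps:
Function('P')(F) = Add(F, Mul(2, Pow(F, 2))) (Function('P')(F) = Add(Add(Pow(F, 2), Pow(F, 2)), F) = Add(Mul(2, Pow(F, 2)), F) = Add(F, Mul(2, Pow(F, 2))))
Pow(Add(Function('P')(Pow(7, -1)), -1713), -1) = Pow(Add(Mul(Pow(7, -1), Add(1, Mul(2, Pow(7, -1)))), -1713), -1) = Pow(Add(Mul(Rational(1, 7), Add(1, Mul(2, Rational(1, 7)))), -1713), -1) = Pow(Add(Mul(Rational(1, 7), Add(1, Rational(2, 7))), -1713), -1) = Pow(Add(Mul(Rational(1, 7), Rational(9, 7)), -1713), -1) = Pow(Add(Rational(9, 49), -1713), -1) = Pow(Rational(-83928, 49), -1) = Rational(-49, 83928)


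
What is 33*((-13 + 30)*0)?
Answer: 0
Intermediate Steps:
33*((-13 + 30)*0) = 33*(17*0) = 33*0 = 0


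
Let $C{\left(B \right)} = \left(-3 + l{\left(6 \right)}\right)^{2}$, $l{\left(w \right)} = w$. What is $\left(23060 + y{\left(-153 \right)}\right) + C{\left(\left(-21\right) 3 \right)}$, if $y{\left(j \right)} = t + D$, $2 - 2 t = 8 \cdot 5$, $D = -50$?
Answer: $23000$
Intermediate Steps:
$t = -19$ ($t = 1 - \frac{8 \cdot 5}{2} = 1 - 20 = -19$)
$C{\left(B \right)} = 9$ ($C{\left(B \right)} = \left(-3 + 6\right)^{2} = 3^{2} = 9$)
$y{\left(j \right)} = -69$ ($y{\left(j \right)} = -19 - 50 = -69$)
$\left(23060 + y{\left(-153 \right)}\right) + C{\left(\left(-21\right) 3 \right)} = \left(23060 - 69\right) + 9 = 22991 + 9 = 23000$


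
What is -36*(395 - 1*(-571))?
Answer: -34776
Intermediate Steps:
-36*(395 - 1*(-571)) = -36*(395 + 571) = -36*966 = -34776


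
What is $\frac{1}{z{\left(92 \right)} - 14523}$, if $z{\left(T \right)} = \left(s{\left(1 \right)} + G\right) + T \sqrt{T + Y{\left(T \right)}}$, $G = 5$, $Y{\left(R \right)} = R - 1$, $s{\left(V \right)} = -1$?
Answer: $- \frac{14519}{209252449} - \frac{92 \sqrt{183}}{209252449} \approx -7.5333 \cdot 10^{-5}$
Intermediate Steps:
$Y{\left(R \right)} = -1 + R$
$z{\left(T \right)} = 4 + T \sqrt{-1 + 2 T}$ ($z{\left(T \right)} = \left(-1 + 5\right) + T \sqrt{T + \left(-1 + T\right)} = 4 + T \sqrt{-1 + 2 T}$)
$\frac{1}{z{\left(92 \right)} - 14523} = \frac{1}{\left(4 + 92 \sqrt{-1 + 2 \cdot 92}\right) - 14523} = \frac{1}{\left(4 + 92 \sqrt{-1 + 184}\right) - 14523} = \frac{1}{\left(4 + 92 \sqrt{183}\right) - 14523} = \frac{1}{-14519 + 92 \sqrt{183}}$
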